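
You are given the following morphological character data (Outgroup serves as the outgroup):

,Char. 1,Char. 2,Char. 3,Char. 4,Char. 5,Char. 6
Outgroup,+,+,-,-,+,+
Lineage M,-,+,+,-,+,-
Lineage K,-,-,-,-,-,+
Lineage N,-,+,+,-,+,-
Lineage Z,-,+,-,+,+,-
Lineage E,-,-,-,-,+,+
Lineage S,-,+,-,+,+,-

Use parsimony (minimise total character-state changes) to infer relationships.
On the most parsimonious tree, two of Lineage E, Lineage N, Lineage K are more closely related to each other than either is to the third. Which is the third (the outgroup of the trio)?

Character polarity is set by the outgroup: the derived state is whichever differs from the outgroup's state, so for Char. 1, Char. 2, Char. 5, Char. 6 the derived state is '-', and for the remaining characters it is '+'.
Char. 1 (derived state '-') is shared by all ingroup taxa — unites the whole ingroup.
Char. 2: derived state '-' in Lineage E and Lineage K only — synapomorphy for {Lineage E, Lineage K}.
Char. 3: derived state '+' in Lineage M and Lineage N only — synapomorphy for {Lineage M, Lineage N}.
Only Lineage S and Lineage Z show the derived state '+' for Char. 4, supporting them as a clade.
Char. 5 (derived state '-') is unique to Lineage K (autapomorphy; uninformative for grouping).
Char. 6: derived state '-' in Lineage M, Lineage N, Lineage S, and Lineage Z only — synapomorphy for {Lineage M, Lineage N, Lineage S, Lineage Z}.
Most parsimonious ingroup topology: (((Lineage M,Lineage N),(Lineage Z,Lineage S)),(Lineage K,Lineage E)).
Lineage K and Lineage E share a more recent common ancestor with each other than either does with Lineage N, so Lineage N is the least closely related of the three.

Lineage N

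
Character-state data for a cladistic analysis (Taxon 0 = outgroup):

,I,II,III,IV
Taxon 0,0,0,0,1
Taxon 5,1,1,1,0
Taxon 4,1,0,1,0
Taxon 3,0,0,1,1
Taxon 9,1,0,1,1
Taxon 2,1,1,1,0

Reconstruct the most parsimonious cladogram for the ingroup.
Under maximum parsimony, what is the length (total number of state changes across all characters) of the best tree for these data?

Character polarity is set by the outgroup: the derived state is whichever differs from the outgroup's state, so for IV the derived state is '0', and for the remaining characters it is '1'.
Only Taxon 2, Taxon 4, Taxon 5, and Taxon 9 show the derived state '1' for I, supporting them as a clade.
II: derived state '1' in Taxon 2 and Taxon 5 only — synapomorphy for {Taxon 2, Taxon 5}.
III (derived state '1') is shared by all ingroup taxa — unites the whole ingroup.
IV: derived state '0' in Taxon 2, Taxon 4, and Taxon 5 only — synapomorphy for {Taxon 2, Taxon 4, Taxon 5}.
Most parsimonious ingroup topology: ((((Taxon 5,Taxon 2),Taxon 4),Taxon 9),Taxon 3).
Changes per character on this tree: I: 1; II: 1; III: 1; IV: 1.
Total = 4.

4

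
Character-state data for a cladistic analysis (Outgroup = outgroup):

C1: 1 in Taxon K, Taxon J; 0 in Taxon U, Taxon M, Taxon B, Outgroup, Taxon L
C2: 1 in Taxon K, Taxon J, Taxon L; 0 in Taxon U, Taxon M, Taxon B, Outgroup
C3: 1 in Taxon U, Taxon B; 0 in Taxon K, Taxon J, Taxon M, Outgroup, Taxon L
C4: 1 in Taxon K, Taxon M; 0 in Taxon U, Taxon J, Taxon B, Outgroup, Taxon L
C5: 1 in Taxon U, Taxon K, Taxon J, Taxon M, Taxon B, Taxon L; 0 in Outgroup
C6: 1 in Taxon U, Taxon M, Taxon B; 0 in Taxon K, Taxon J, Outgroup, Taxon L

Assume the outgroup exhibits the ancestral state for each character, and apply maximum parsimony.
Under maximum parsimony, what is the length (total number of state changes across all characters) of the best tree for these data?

The outgroup has state '0' for every character, so '1' is the derived state throughout.
C1: derived state '1' in Taxon J and Taxon K only — synapomorphy for {Taxon J, Taxon K}.
C2: derived state '1' in Taxon J, Taxon K, and Taxon L only — synapomorphy for {Taxon J, Taxon K, Taxon L}.
C3 (derived state '1') is shared by Taxon B and Taxon U — a synapomorphy uniting that clade.
C4 groups Taxon K and Taxon M, which is incompatible with the clades supported by the remaining characters; treating it as convergent (homoplasy) costs fewer steps than any alternative tree.
C5 (derived state '1') is shared by all ingroup taxa — unites the whole ingroup.
Only Taxon B, Taxon M, and Taxon U show the derived state '1' for C6, supporting them as a clade.
Most parsimonious ingroup topology: (((Taxon J,Taxon K),Taxon L),((Taxon B,Taxon U),Taxon M)).
Changes per character on this tree: C1: 1; C2: 1; C3: 1; C4: 2; C5: 1; C6: 1.
Total = 7.

7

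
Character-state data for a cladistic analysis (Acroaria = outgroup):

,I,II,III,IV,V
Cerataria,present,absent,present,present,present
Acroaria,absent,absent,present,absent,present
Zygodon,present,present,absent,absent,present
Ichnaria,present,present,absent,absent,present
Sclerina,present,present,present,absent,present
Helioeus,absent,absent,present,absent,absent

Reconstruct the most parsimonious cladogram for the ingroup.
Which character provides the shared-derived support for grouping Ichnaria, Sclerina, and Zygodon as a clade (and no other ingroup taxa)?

Character polarity is set by the outgroup: the derived state is whichever differs from the outgroup's state, so for III, V the derived state is 'absent', and for the remaining characters it is 'present'.
Only Cerataria, Ichnaria, Sclerina, and Zygodon show the derived state 'present' for I, supporting them as a clade.
II: derived state 'present' in Ichnaria, Sclerina, and Zygodon only — synapomorphy for {Ichnaria, Sclerina, Zygodon}.
III (derived state 'absent') is shared by Ichnaria and Zygodon — a synapomorphy uniting that clade.
IV (derived state 'present') is unique to Cerataria (autapomorphy; uninformative for grouping).
V: derived state 'absent' in Helioeus only — an autapomorphy, so it tells us nothing about relationships among taxa.
Most parsimonious ingroup topology: (((Sclerina,(Ichnaria,Zygodon)),Cerataria),Helioeus).
The clade {Ichnaria, Sclerina, Zygodon} is supported by II: its derived state 'present' occurs in exactly those taxa and in no other taxon (including the outgroup).

II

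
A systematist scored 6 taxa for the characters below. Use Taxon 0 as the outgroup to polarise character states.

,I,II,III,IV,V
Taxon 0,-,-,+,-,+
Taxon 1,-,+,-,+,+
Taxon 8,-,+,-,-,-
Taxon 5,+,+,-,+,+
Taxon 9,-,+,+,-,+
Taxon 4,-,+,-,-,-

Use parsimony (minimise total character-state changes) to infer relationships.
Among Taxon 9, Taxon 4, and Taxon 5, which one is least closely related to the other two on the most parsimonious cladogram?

Taxon 9

Character polarity is set by the outgroup: the derived state is whichever differs from the outgroup's state, so for III, V the derived state is '-', and for the remaining characters it is '+'.
I (derived state '+') is unique to Taxon 5 (autapomorphy; uninformative for grouping).
All ingroup taxa share the derived state '+' for II; it defines the ingroup but does not resolve relationships within it.
III (derived state '-') is shared by Taxon 1, Taxon 4, Taxon 5, and Taxon 8 — a synapomorphy uniting that clade.
IV (derived state '+') is shared by Taxon 1 and Taxon 5 — a synapomorphy uniting that clade.
Only Taxon 4 and Taxon 8 show the derived state '-' for V, supporting them as a clade.
Most parsimonious ingroup topology: (((Taxon 1,Taxon 5),(Taxon 8,Taxon 4)),Taxon 9).
Taxon 4 and Taxon 5 share a more recent common ancestor with each other than either does with Taxon 9, so Taxon 9 is the least closely related of the three.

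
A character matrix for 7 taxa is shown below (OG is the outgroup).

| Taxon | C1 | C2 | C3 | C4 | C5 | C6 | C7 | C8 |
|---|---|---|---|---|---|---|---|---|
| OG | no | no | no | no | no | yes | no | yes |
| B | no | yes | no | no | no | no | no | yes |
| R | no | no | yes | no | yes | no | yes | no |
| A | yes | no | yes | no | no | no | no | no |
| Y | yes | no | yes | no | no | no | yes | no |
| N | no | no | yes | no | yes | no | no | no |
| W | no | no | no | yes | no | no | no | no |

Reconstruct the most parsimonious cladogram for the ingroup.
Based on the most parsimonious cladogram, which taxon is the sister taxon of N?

R

Character polarity is set by the outgroup: the derived state is whichever differs from the outgroup's state, so for C6, C8 the derived state is 'no', and for the remaining characters it is 'yes'.
C1 (derived state 'yes') is shared by A and Y — a synapomorphy uniting that clade.
C2 (derived state 'yes') is unique to B (autapomorphy; uninformative for grouping).
C3 (derived state 'yes') is shared by A, N, R, and Y — a synapomorphy uniting that clade.
C4 (derived state 'yes') is unique to W (autapomorphy; uninformative for grouping).
Only N and R show the derived state 'yes' for C5, supporting them as a clade.
All ingroup taxa share the derived state 'no' for C6; it defines the ingroup but does not resolve relationships within it.
C7 groups R and Y, which is incompatible with the clades supported by the remaining characters; treating it as convergent (homoplasy) costs fewer steps than any alternative tree.
C8 (derived state 'no') is shared by A, N, R, W, and Y — a synapomorphy uniting that clade.
Most parsimonious ingroup topology: (B,(((R,N),(A,Y)),W)).
N and R form a cherry on this tree, so they are sister taxa.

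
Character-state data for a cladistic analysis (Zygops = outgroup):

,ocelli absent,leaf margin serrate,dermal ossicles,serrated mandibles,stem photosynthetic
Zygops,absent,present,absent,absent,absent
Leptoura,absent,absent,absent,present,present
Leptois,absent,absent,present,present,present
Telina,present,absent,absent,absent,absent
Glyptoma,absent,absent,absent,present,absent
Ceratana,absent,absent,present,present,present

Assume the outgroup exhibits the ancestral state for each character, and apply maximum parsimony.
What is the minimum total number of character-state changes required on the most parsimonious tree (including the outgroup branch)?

5

Character polarity is set by the outgroup: the derived state is whichever differs from the outgroup's state, so for leaf margin serrate the derived state is 'absent', and for the remaining characters it is 'present'.
ocelli absent: derived state 'present' in Telina only — an autapomorphy, so it tells us nothing about relationships among taxa.
All ingroup taxa share the derived state 'absent' for leaf margin serrate; it defines the ingroup but does not resolve relationships within it.
Only Ceratana and Leptois show the derived state 'present' for dermal ossicles, supporting them as a clade.
serrated mandibles: derived state 'present' in Ceratana, Glyptoma, Leptois, and Leptoura only — synapomorphy for {Ceratana, Glyptoma, Leptois, Leptoura}.
stem photosynthetic: derived state 'present' in Ceratana, Leptois, and Leptoura only — synapomorphy for {Ceratana, Leptois, Leptoura}.
Most parsimonious ingroup topology: (((Leptoura,(Leptois,Ceratana)),Glyptoma),Telina).
Changes per character on this tree: ocelli absent: 1; leaf margin serrate: 1; dermal ossicles: 1; serrated mandibles: 1; stem photosynthetic: 1.
Total = 5.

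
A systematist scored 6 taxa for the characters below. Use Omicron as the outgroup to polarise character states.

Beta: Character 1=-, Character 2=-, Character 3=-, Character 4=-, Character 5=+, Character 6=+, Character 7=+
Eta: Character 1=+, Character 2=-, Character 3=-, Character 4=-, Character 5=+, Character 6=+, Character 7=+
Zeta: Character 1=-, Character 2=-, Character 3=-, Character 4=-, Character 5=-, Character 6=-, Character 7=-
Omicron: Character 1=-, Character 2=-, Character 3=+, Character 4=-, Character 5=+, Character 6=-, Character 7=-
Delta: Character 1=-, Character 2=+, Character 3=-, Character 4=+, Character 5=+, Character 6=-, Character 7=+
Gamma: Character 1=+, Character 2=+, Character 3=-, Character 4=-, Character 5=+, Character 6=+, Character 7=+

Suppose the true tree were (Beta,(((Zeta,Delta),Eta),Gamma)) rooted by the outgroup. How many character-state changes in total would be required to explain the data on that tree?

11

Map each character onto (Beta,(((Zeta,Delta),Eta),Gamma)) (rooted by Omicron) and count the minimum state changes it requires (Fitch parsimony):
Character 1: 2; Character 2: 2; Character 3: 1; Character 4: 1; Character 5: 1; Character 6: 2; Character 7: 2.
Total tree length = 11.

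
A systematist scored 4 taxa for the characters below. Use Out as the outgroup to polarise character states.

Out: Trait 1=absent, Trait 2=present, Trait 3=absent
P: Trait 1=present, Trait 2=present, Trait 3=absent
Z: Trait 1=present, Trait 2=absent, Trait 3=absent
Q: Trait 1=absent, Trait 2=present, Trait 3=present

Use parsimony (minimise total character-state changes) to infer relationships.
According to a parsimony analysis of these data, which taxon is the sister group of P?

Character polarity is set by the outgroup: the derived state is whichever differs from the outgroup's state, so for Trait 2 the derived state is 'absent', and for the remaining characters it is 'present'.
Only P and Z show the derived state 'present' for Trait 1, supporting them as a clade.
Trait 2: derived state 'absent' in Z only — an autapomorphy, so it tells us nothing about relationships among taxa.
Trait 3 (derived state 'present') is unique to Q (autapomorphy; uninformative for grouping).
Most parsimonious ingroup topology: ((P,Z),Q).
P and Z form a cherry on this tree, so they are sister taxa.

Z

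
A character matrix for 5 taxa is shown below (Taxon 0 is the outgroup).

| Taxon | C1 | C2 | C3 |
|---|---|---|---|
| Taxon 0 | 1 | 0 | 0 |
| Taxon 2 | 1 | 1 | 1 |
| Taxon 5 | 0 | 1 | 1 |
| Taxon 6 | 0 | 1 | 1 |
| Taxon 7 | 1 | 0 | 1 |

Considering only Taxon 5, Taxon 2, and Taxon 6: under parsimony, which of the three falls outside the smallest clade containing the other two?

Character polarity is set by the outgroup: the derived state is whichever differs from the outgroup's state, so for C1 the derived state is '0', and for the remaining characters it is '1'.
C1 (derived state '0') is shared by Taxon 5 and Taxon 6 — a synapomorphy uniting that clade.
Only Taxon 2, Taxon 5, and Taxon 6 show the derived state '1' for C2, supporting them as a clade.
All ingroup taxa share the derived state '1' for C3; it defines the ingroup but does not resolve relationships within it.
Most parsimonious ingroup topology: ((Taxon 2,(Taxon 5,Taxon 6)),Taxon 7).
Taxon 6 and Taxon 5 share a more recent common ancestor with each other than either does with Taxon 2, so Taxon 2 is the least closely related of the three.

Taxon 2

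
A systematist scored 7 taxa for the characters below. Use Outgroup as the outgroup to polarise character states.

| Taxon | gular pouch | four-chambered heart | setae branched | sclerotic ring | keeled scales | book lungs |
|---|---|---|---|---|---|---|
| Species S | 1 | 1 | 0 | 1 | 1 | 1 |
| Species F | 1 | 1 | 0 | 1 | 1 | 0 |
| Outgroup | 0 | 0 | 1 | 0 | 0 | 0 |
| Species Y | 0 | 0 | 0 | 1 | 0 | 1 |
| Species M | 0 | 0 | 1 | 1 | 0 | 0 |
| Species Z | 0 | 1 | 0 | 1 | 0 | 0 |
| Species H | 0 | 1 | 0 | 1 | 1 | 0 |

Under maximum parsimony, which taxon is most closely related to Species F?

Character polarity is set by the outgroup: the derived state is whichever differs from the outgroup's state, so for setae branched the derived state is '0', and for the remaining characters it is '1'.
gular pouch (derived state '1') is shared by Species F and Species S — a synapomorphy uniting that clade.
four-chambered heart (derived state '1') is shared by Species F, Species H, Species S, and Species Z — a synapomorphy uniting that clade.
setae branched: derived state '0' in Species F, Species H, Species S, Species Y, and Species Z only — synapomorphy for {Species F, Species H, Species S, Species Y, Species Z}.
sclerotic ring (derived state '1') is shared by all ingroup taxa — unites the whole ingroup.
keeled scales (derived state '1') is shared by Species F, Species H, and Species S — a synapomorphy uniting that clade.
book lungs groups Species S and Species Y, which is incompatible with the clades supported by the remaining characters; treating it as convergent (homoplasy) costs fewer steps than any alternative tree.
Most parsimonious ingroup topology: (((((Species F,Species S),Species H),Species Z),Species Y),Species M).
Species F and Species S form a cherry on this tree, so they are sister taxa.

Species S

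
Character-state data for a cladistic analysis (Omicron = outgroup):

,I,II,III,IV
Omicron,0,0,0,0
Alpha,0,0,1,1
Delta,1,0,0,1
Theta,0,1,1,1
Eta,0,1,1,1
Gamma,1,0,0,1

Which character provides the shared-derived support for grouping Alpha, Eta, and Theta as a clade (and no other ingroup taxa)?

III

The outgroup has state '0' for every character, so '1' is the derived state throughout.
Only Delta and Gamma show the derived state '1' for I, supporting them as a clade.
II (derived state '1') is shared by Eta and Theta — a synapomorphy uniting that clade.
III (derived state '1') is shared by Alpha, Eta, and Theta — a synapomorphy uniting that clade.
IV (derived state '1') is shared by all ingroup taxa — unites the whole ingroup.
Most parsimonious ingroup topology: ((Alpha,(Theta,Eta)),(Delta,Gamma)).
The clade {Alpha, Eta, Theta} is supported by III: its derived state '1' occurs in exactly those taxa and in no other taxon (including the outgroup).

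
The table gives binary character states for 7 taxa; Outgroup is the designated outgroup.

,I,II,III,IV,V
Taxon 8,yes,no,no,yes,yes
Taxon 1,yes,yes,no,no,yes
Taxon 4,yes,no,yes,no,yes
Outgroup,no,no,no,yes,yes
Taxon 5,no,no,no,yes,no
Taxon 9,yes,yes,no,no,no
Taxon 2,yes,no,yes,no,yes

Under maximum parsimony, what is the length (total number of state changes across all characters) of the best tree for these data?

Character polarity is set by the outgroup: the derived state is whichever differs from the outgroup's state, so for IV, V the derived state is 'no', and for the remaining characters it is 'yes'.
Only Taxon 1, Taxon 2, Taxon 4, Taxon 8, and Taxon 9 show the derived state 'yes' for I, supporting them as a clade.
II: derived state 'yes' in Taxon 1 and Taxon 9 only — synapomorphy for {Taxon 1, Taxon 9}.
III (derived state 'yes') is shared by Taxon 2 and Taxon 4 — a synapomorphy uniting that clade.
IV (derived state 'no') is shared by Taxon 1, Taxon 2, Taxon 4, and Taxon 9 — a synapomorphy uniting that clade.
V (state 'no') occurs in Taxon 5 and Taxon 9 but conflicts with the nesting implied by the other characters — most parsimoniously interpreted as homoplasy.
Most parsimonious ingroup topology: ((((Taxon 2,Taxon 4),(Taxon 1,Taxon 9)),Taxon 8),Taxon 5).
Changes per character on this tree: I: 1; II: 1; III: 1; IV: 1; V: 2.
Total = 6.

6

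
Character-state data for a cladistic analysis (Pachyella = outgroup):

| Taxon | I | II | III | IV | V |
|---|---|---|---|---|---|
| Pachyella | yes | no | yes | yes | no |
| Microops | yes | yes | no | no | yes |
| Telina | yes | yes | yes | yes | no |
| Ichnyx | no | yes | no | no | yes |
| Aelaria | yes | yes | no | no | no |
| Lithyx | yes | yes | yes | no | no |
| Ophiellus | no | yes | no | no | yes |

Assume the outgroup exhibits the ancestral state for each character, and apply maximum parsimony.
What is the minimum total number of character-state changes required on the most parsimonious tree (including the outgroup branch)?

Character polarity is set by the outgroup: the derived state is whichever differs from the outgroup's state, so for I, III, IV the derived state is 'no', and for the remaining characters it is 'yes'.
I: derived state 'no' in Ichnyx and Ophiellus only — synapomorphy for {Ichnyx, Ophiellus}.
All ingroup taxa share the derived state 'yes' for II; it defines the ingroup but does not resolve relationships within it.
III: derived state 'no' in Aelaria, Ichnyx, Microops, and Ophiellus only — synapomorphy for {Aelaria, Ichnyx, Microops, Ophiellus}.
IV (derived state 'no') is shared by Aelaria, Ichnyx, Lithyx, Microops, and Ophiellus — a synapomorphy uniting that clade.
V (derived state 'yes') is shared by Ichnyx, Microops, and Ophiellus — a synapomorphy uniting that clade.
Most parsimonious ingroup topology: ((((Microops,(Ichnyx,Ophiellus)),Aelaria),Lithyx),Telina).
Changes per character on this tree: I: 1; II: 1; III: 1; IV: 1; V: 1.
Total = 5.

5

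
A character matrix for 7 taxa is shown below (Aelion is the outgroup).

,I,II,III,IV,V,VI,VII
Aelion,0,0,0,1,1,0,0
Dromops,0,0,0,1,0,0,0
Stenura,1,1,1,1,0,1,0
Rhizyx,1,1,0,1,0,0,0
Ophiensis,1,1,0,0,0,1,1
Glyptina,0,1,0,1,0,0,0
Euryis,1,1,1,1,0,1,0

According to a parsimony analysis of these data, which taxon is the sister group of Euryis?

Character polarity is set by the outgroup: the derived state is whichever differs from the outgroup's state, so for IV, V the derived state is '0', and for the remaining characters it is '1'.
I: derived state '1' in Euryis, Ophiensis, Rhizyx, and Stenura only — synapomorphy for {Euryis, Ophiensis, Rhizyx, Stenura}.
II: derived state '1' in Euryis, Glyptina, Ophiensis, Rhizyx, and Stenura only — synapomorphy for {Euryis, Glyptina, Ophiensis, Rhizyx, Stenura}.
III: derived state '1' in Euryis and Stenura only — synapomorphy for {Euryis, Stenura}.
IV (derived state '0') is unique to Ophiensis (autapomorphy; uninformative for grouping).
V (derived state '0') is shared by all ingroup taxa — unites the whole ingroup.
VI: derived state '1' in Euryis, Ophiensis, and Stenura only — synapomorphy for {Euryis, Ophiensis, Stenura}.
VII: derived state '1' in Ophiensis only — an autapomorphy, so it tells us nothing about relationships among taxa.
Most parsimonious ingroup topology: (Dromops,(Glyptina,(Rhizyx,(Ophiensis,(Stenura,Euryis))))).
Euryis and Stenura form a cherry on this tree, so they are sister taxa.

Stenura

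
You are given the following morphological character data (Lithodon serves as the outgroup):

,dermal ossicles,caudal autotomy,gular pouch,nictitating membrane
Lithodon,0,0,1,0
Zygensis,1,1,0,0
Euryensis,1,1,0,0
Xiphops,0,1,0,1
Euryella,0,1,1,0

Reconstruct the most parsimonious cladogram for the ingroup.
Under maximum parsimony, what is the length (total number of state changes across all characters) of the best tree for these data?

4

Character polarity is set by the outgroup: the derived state is whichever differs from the outgroup's state, so for gular pouch the derived state is '0', and for the remaining characters it is '1'.
dermal ossicles (derived state '1') is shared by Euryensis and Zygensis — a synapomorphy uniting that clade.
All ingroup taxa share the derived state '1' for caudal autotomy; it defines the ingroup but does not resolve relationships within it.
Only Euryensis, Xiphops, and Zygensis show the derived state '0' for gular pouch, supporting them as a clade.
nictitating membrane (derived state '1') is unique to Xiphops (autapomorphy; uninformative for grouping).
Most parsimonious ingroup topology: (((Zygensis,Euryensis),Xiphops),Euryella).
Changes per character on this tree: dermal ossicles: 1; caudal autotomy: 1; gular pouch: 1; nictitating membrane: 1.
Total = 4.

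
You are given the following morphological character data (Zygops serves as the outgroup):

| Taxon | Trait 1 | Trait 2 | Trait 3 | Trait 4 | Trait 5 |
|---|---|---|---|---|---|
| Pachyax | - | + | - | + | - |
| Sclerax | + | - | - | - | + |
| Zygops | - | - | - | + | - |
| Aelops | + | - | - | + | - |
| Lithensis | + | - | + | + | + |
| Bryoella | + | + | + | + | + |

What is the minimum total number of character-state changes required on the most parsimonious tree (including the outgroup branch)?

6

Character polarity is set by the outgroup: the derived state is whichever differs from the outgroup's state, so for Trait 4 the derived state is '-', and for the remaining characters it is '+'.
Trait 1 (derived state '+') is shared by Aelops, Bryoella, Lithensis, and Sclerax — a synapomorphy uniting that clade.
Trait 2 (state '+') occurs in Bryoella and Pachyax but conflicts with the nesting implied by the other characters — most parsimoniously interpreted as homoplasy.
Trait 3 (derived state '+') is shared by Bryoella and Lithensis — a synapomorphy uniting that clade.
Trait 4 (derived state '-') is unique to Sclerax (autapomorphy; uninformative for grouping).
Only Bryoella, Lithensis, and Sclerax show the derived state '+' for Trait 5, supporting them as a clade.
Most parsimonious ingroup topology: (((Sclerax,(Bryoella,Lithensis)),Aelops),Pachyax).
Changes per character on this tree: Trait 1: 1; Trait 2: 2; Trait 3: 1; Trait 4: 1; Trait 5: 1.
Total = 6.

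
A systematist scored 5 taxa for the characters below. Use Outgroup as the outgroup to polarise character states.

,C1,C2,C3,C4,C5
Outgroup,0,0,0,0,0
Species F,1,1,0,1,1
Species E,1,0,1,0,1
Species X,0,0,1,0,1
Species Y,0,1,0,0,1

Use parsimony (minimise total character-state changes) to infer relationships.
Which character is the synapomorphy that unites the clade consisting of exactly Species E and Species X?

The outgroup has state '0' for every character, so '1' is the derived state throughout.
C1 groups Species E and Species F, which is incompatible with the clades supported by the remaining characters; treating it as convergent (homoplasy) costs fewer steps than any alternative tree.
C2: derived state '1' in Species F and Species Y only — synapomorphy for {Species F, Species Y}.
C3 (derived state '1') is shared by Species E and Species X — a synapomorphy uniting that clade.
C4 (derived state '1') is unique to Species F (autapomorphy; uninformative for grouping).
C5 (derived state '1') is shared by all ingroup taxa — unites the whole ingroup.
Most parsimonious ingroup topology: ((Species F,Species Y),(Species E,Species X)).
The clade {Species E, Species X} is supported by C3: its derived state '1' occurs in exactly those taxa and in no other taxon (including the outgroup).

C3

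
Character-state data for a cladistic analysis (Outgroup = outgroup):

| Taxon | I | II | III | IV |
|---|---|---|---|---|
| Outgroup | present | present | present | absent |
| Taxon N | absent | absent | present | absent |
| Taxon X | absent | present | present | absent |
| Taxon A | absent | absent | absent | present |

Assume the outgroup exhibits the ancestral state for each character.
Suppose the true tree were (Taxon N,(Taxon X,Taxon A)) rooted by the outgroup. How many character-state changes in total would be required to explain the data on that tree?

5

Map each character onto (Taxon N,(Taxon X,Taxon A)) (rooted by Outgroup) and count the minimum state changes it requires (Fitch parsimony):
I: 1; II: 2; III: 1; IV: 1.
Total tree length = 5.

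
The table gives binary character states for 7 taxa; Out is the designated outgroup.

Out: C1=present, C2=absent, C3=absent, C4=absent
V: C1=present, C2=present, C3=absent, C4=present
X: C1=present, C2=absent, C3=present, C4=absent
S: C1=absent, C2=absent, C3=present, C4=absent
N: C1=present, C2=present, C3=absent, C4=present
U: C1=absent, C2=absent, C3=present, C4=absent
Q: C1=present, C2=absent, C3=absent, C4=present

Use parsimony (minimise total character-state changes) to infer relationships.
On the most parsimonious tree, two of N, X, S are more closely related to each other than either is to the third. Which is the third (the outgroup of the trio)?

Character polarity is set by the outgroup: the derived state is whichever differs from the outgroup's state, so for C1 the derived state is 'absent', and for the remaining characters it is 'present'.
Only S and U show the derived state 'absent' for C1, supporting them as a clade.
Only N and V show the derived state 'present' for C2, supporting them as a clade.
C3: derived state 'present' in S, U, and X only — synapomorphy for {S, U, X}.
Only N, Q, and V show the derived state 'present' for C4, supporting them as a clade.
Most parsimonious ingroup topology: (((V,N),Q),(X,(S,U))).
S and X share a more recent common ancestor with each other than either does with N, so N is the least closely related of the three.

N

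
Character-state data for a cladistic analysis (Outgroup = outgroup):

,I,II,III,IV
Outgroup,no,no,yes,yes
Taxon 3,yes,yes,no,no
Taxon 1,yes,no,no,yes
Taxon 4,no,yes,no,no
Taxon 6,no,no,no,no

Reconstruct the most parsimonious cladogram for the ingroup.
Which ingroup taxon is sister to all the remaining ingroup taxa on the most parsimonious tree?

Character polarity is set by the outgroup: the derived state is whichever differs from the outgroup's state, so for III, IV the derived state is 'no', and for the remaining characters it is 'yes'.
I groups Taxon 1 and Taxon 3, which is incompatible with the clades supported by the remaining characters; treating it as convergent (homoplasy) costs fewer steps than any alternative tree.
II (derived state 'yes') is shared by Taxon 3 and Taxon 4 — a synapomorphy uniting that clade.
All ingroup taxa share the derived state 'no' for III; it defines the ingroup but does not resolve relationships within it.
Only Taxon 3, Taxon 4, and Taxon 6 show the derived state 'no' for IV, supporting them as a clade.
Most parsimonious ingroup topology: (((Taxon 3,Taxon 4),Taxon 6),Taxon 1).
Taxon 1 is sister to the clade containing all other ingroup taxa, so it is the earliest-diverging (most basal) ingroup lineage.

Taxon 1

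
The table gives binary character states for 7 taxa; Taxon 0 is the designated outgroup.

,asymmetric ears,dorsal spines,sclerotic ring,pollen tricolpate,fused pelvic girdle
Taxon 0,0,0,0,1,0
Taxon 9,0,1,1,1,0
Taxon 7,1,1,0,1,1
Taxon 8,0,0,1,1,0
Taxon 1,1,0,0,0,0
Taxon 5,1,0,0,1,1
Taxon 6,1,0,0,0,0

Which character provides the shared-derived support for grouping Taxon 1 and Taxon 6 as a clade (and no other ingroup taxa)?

pollen tricolpate

Character polarity is set by the outgroup: the derived state is whichever differs from the outgroup's state, so for pollen tricolpate the derived state is '0', and for the remaining characters it is '1'.
asymmetric ears: derived state '1' in Taxon 1, Taxon 5, Taxon 6, and Taxon 7 only — synapomorphy for {Taxon 1, Taxon 5, Taxon 6, Taxon 7}.
dorsal spines (state '1') occurs in Taxon 7 and Taxon 9 but conflicts with the nesting implied by the other characters — most parsimoniously interpreted as homoplasy.
Only Taxon 8 and Taxon 9 show the derived state '1' for sclerotic ring, supporting them as a clade.
pollen tricolpate (derived state '0') is shared by Taxon 1 and Taxon 6 — a synapomorphy uniting that clade.
fused pelvic girdle (derived state '1') is shared by Taxon 5 and Taxon 7 — a synapomorphy uniting that clade.
Most parsimonious ingroup topology: ((Taxon 9,Taxon 8),((Taxon 7,Taxon 5),(Taxon 1,Taxon 6))).
The clade {Taxon 1, Taxon 6} is supported by pollen tricolpate: its derived state '0' occurs in exactly those taxa and in no other taxon (including the outgroup).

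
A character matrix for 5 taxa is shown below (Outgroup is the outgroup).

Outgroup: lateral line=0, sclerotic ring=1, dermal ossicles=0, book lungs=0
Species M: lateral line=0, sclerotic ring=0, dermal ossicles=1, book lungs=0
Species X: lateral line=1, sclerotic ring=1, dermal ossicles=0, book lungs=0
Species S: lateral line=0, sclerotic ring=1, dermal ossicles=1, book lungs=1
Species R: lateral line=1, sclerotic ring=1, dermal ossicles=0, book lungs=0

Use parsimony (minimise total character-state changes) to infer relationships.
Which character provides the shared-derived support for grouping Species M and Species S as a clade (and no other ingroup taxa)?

Character polarity is set by the outgroup: the derived state is whichever differs from the outgroup's state, so for sclerotic ring the derived state is '0', and for the remaining characters it is '1'.
Only Species R and Species X show the derived state '1' for lateral line, supporting them as a clade.
sclerotic ring: derived state '0' in Species M only — an autapomorphy, so it tells us nothing about relationships among taxa.
dermal ossicles: derived state '1' in Species M and Species S only — synapomorphy for {Species M, Species S}.
book lungs: derived state '1' in Species S only — an autapomorphy, so it tells us nothing about relationships among taxa.
Most parsimonious ingroup topology: ((Species M,Species S),(Species X,Species R)).
The clade {Species M, Species S} is supported by dermal ossicles: its derived state '1' occurs in exactly those taxa and in no other taxon (including the outgroup).

dermal ossicles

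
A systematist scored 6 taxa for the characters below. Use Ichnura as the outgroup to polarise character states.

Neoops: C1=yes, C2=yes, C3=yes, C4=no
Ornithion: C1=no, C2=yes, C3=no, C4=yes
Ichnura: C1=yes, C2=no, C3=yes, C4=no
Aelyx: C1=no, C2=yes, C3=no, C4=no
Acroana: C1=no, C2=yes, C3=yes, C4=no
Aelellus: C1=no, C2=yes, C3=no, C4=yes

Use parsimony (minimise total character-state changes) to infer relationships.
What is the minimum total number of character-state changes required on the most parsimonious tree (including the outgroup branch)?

Character polarity is set by the outgroup: the derived state is whichever differs from the outgroup's state, so for C1, C3 the derived state is 'no', and for the remaining characters it is 'yes'.
C1: derived state 'no' in Acroana, Aelellus, Aelyx, and Ornithion only — synapomorphy for {Acroana, Aelellus, Aelyx, Ornithion}.
C2 (derived state 'yes') is shared by all ingroup taxa — unites the whole ingroup.
C3: derived state 'no' in Aelellus, Aelyx, and Ornithion only — synapomorphy for {Aelellus, Aelyx, Ornithion}.
C4: derived state 'yes' in Aelellus and Ornithion only — synapomorphy for {Aelellus, Ornithion}.
Most parsimonious ingroup topology: ((((Ornithion,Aelellus),Aelyx),Acroana),Neoops).
Changes per character on this tree: C1: 1; C2: 1; C3: 1; C4: 1.
Total = 4.

4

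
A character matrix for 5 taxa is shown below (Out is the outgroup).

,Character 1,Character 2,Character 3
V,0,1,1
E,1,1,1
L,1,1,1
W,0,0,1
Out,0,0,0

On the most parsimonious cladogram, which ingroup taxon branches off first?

W

The outgroup has state '0' for every character, so '1' is the derived state throughout.
Character 1 (derived state '1') is shared by E and L — a synapomorphy uniting that clade.
Character 2 (derived state '1') is shared by E, L, and V — a synapomorphy uniting that clade.
All ingroup taxa share the derived state '1' for Character 3; it defines the ingroup but does not resolve relationships within it.
Most parsimonious ingroup topology: (((L,E),V),W).
W is sister to the clade containing all other ingroup taxa, so it is the earliest-diverging (most basal) ingroup lineage.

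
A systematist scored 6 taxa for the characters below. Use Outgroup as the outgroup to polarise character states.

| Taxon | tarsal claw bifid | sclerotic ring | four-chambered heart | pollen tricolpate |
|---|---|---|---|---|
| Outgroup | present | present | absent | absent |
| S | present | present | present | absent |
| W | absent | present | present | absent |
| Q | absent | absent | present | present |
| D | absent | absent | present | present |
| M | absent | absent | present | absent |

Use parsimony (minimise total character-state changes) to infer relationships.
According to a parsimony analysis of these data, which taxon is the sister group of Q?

Character polarity is set by the outgroup: the derived state is whichever differs from the outgroup's state, so for tarsal claw bifid, sclerotic ring the derived state is 'absent', and for the remaining characters it is 'present'.
tarsal claw bifid: derived state 'absent' in D, M, Q, and W only — synapomorphy for {D, M, Q, W}.
sclerotic ring (derived state 'absent') is shared by D, M, and Q — a synapomorphy uniting that clade.
four-chambered heart (derived state 'present') is shared by all ingroup taxa — unites the whole ingroup.
Only D and Q show the derived state 'present' for pollen tricolpate, supporting them as a clade.
Most parsimonious ingroup topology: (S,(W,((Q,D),M))).
Q and D form a cherry on this tree, so they are sister taxa.

D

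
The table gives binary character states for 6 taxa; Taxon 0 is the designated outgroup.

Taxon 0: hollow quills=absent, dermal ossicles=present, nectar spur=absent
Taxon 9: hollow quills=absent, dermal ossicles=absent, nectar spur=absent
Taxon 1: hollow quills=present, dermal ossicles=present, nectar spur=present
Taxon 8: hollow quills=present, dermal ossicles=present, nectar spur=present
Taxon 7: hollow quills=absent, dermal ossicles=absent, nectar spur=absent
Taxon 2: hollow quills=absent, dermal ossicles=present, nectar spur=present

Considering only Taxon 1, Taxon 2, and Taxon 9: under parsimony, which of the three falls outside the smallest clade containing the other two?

Taxon 9

Character polarity is set by the outgroup: the derived state is whichever differs from the outgroup's state, so for dermal ossicles the derived state is 'absent', and for the remaining characters it is 'present'.
hollow quills: derived state 'present' in Taxon 1 and Taxon 8 only — synapomorphy for {Taxon 1, Taxon 8}.
dermal ossicles: derived state 'absent' in Taxon 7 and Taxon 9 only — synapomorphy for {Taxon 7, Taxon 9}.
Only Taxon 1, Taxon 2, and Taxon 8 show the derived state 'present' for nectar spur, supporting them as a clade.
Most parsimonious ingroup topology: ((Taxon 9,Taxon 7),((Taxon 1,Taxon 8),Taxon 2)).
Taxon 2 and Taxon 1 share a more recent common ancestor with each other than either does with Taxon 9, so Taxon 9 is the least closely related of the three.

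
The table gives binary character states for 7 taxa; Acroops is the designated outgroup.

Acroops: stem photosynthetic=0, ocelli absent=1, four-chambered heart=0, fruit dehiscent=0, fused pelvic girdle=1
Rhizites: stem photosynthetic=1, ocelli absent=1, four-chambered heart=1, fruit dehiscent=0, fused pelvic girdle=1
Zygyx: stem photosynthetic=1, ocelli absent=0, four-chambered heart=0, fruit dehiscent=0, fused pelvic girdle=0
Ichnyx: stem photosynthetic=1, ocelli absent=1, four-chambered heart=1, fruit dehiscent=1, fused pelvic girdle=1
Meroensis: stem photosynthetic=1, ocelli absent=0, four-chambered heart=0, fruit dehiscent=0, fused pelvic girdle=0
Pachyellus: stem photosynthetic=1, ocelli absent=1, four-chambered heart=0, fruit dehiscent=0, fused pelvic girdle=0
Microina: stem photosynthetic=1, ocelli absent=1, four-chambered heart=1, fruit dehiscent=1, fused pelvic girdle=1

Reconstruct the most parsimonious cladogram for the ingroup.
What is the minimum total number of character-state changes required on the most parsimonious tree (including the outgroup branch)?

Character polarity is set by the outgroup: the derived state is whichever differs from the outgroup's state, so for ocelli absent, fused pelvic girdle the derived state is '0', and for the remaining characters it is '1'.
stem photosynthetic (derived state '1') is shared by all ingroup taxa — unites the whole ingroup.
ocelli absent: derived state '0' in Meroensis and Zygyx only — synapomorphy for {Meroensis, Zygyx}.
Only Ichnyx, Microina, and Rhizites show the derived state '1' for four-chambered heart, supporting them as a clade.
Only Ichnyx and Microina show the derived state '1' for fruit dehiscent, supporting them as a clade.
fused pelvic girdle: derived state '0' in Meroensis, Pachyellus, and Zygyx only — synapomorphy for {Meroensis, Pachyellus, Zygyx}.
Most parsimonious ingroup topology: ((Rhizites,(Ichnyx,Microina)),((Zygyx,Meroensis),Pachyellus)).
Changes per character on this tree: stem photosynthetic: 1; ocelli absent: 1; four-chambered heart: 1; fruit dehiscent: 1; fused pelvic girdle: 1.
Total = 5.

5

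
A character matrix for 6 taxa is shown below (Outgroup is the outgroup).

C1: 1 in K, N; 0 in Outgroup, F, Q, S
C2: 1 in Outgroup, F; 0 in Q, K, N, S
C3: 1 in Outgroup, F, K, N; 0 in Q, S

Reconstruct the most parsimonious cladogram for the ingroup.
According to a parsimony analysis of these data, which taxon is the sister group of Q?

Character polarity is set by the outgroup: the derived state is whichever differs from the outgroup's state, so for C2, C3 the derived state is '0', and for the remaining characters it is '1'.
C1 (derived state '1') is shared by K and N — a synapomorphy uniting that clade.
C2: derived state '0' in K, N, Q, and S only — synapomorphy for {K, N, Q, S}.
C3 (derived state '0') is shared by Q and S — a synapomorphy uniting that clade.
Most parsimonious ingroup topology: (F,((Q,S),(K,N))).
Q and S form a cherry on this tree, so they are sister taxa.

S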